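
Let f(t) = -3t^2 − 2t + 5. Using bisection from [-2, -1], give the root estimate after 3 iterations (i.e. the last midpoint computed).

f(-1.5) = 1.25 > 0, so the root lies in [-2, -1.5]
f(-1.75) = -0.6875 < 0, so the root lies in [-1.75, -1.5]
f(-1.625) = 0.328125 > 0, so the root lies in [-1.75, -1.625]

-1.625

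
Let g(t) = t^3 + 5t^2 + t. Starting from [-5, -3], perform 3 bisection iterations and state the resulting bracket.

[-5, -4.75]

t = -4 gives g = 12, positive; keep [-5, -4]
t = -4.5 gives g = 5.625, positive; keep [-5, -4.5]
t = -4.75 gives g = 0.890625, positive; keep [-5, -4.75]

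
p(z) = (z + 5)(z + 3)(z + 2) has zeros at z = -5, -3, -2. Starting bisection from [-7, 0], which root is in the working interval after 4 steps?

-5

midpoint -3.5: p = 1.125 > 0 → [-7, -3.5]
midpoint -5.25: p = -1.828125 < 0 → [-5.25, -3.5]
midpoint -4.375: p = 2.041016 > 0 → [-5.25, -4.375]
midpoint -4.8125: p = 0.9558 > 0 → [-5.25, -4.8125]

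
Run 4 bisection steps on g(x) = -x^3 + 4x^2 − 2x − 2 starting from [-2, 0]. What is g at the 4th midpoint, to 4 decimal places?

m = -1, g(m) = 5 (+); new bracket [-1, 0]
m = -0.5, g(m) = 0.125 (+); new bracket [-0.5, 0]
m = -0.25, g(m) = -1.234375 (−); new bracket [-0.5, -0.25]
m = -0.375, g(m) = -0.6348 (−); new bracket [-0.5, -0.375]

-0.6348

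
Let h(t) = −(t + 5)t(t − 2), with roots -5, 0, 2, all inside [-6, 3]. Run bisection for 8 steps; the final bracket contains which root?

-5

t = -1.5 gives h = -18.375, negative; keep [-6, -1.5]
t = -3.75 gives h = -26.953125, negative; keep [-6, -3.75]
t = -4.875 gives h = -4.189453, negative; keep [-6, -4.875]
t = -5.4375 gives h = 17.6931, positive; keep [-5.4375, -4.875]
t = -5.15625 gives h = 5.7655, positive; keep [-5.15625, -4.875]
t = -5.015625 gives h = 0.5498, positive; keep [-5.015625, -4.875]
t = -4.9453125 gives h = -1.8783, negative; keep [-5.015625, -4.9453125]
t = -4.98046875 gives h = -0.679, negative; keep [-5.015625, -4.98046875]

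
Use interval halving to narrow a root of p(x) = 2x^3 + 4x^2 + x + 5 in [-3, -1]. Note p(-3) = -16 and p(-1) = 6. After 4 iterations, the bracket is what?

p(-2) = 3 > 0, so the root lies in [-3, -2]
p(-2.5) = -3.75 < 0, so the root lies in [-2.5, -2]
p(-2.25) = 0.21875 > 0, so the root lies in [-2.5, -2.25]
p(-2.375) = -1.6055 < 0, so the root lies in [-2.375, -2.25]

[-2.375, -2.25]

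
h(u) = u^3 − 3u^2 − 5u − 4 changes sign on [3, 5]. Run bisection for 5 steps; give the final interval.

[4.3125, 4.375]

m = 4, h(m) = -8 (−); new bracket [4, 5]
m = 4.5, h(m) = 3.875 (+); new bracket [4, 4.5]
m = 4.25, h(m) = -2.671875 (−); new bracket [4.25, 4.5]
m = 4.375, h(m) = 0.4434 (+); new bracket [4.25, 4.375]
m = 4.3125, h(m) = -1.1531 (−); new bracket [4.3125, 4.375]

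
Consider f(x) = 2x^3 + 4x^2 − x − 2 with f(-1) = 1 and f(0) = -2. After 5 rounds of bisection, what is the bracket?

[-0.71875, -0.6875]

f(-0.5) = -0.75 < 0, so the root lies in [-1, -0.5]
f(-0.75) = 0.15625 > 0, so the root lies in [-0.75, -0.5]
f(-0.625) = -0.300781 < 0, so the root lies in [-0.75, -0.625]
f(-0.6875) = -0.0718 < 0, so the root lies in [-0.75, -0.6875]
f(-0.71875) = 0.0425 > 0, so the root lies in [-0.71875, -0.6875]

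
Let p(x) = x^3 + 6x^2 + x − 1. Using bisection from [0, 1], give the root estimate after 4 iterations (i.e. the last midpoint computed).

0.3125

x = 0.5 gives p = 1.125, positive; keep [0, 0.5]
x = 0.25 gives p = -0.359375, negative; keep [0.25, 0.5]
x = 0.375 gives p = 0.271484, positive; keep [0.25, 0.375]
x = 0.3125 gives p = -0.071, negative; keep [0.3125, 0.375]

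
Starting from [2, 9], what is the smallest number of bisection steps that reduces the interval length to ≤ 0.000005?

Width after n steps is 7/2^n. Need 2^n ≥ 7/0.000005 = 1400000.
2^20 = 1048576 < 1400000 ≤ 2^21 = 2097152, so n = 21.

21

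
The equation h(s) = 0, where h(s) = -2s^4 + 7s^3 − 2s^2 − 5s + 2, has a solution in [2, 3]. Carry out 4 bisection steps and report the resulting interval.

[2.875, 2.9375]

midpoint 2.5: h = 8.25 > 0 → [2.5, 3]
midpoint 2.75: h = 4.320312 > 0 → [2.75, 3]
midpoint 2.875: h = 0.79834 > 0 → [2.875, 3]
midpoint 2.9375: h = -1.4295 < 0 → [2.875, 2.9375]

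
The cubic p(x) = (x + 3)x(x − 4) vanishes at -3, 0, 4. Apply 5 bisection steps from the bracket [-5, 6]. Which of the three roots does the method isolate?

4

m = 0.5, p(m) = -6.125 (−); new bracket [0.5, 6]
m = 3.25, p(m) = -15.234375 (−); new bracket [3.25, 6]
m = 4.625, p(m) = 22.041016 (+); new bracket [3.25, 4.625]
m = 3.9375, p(m) = -1.7073 (−); new bracket [3.9375, 4.625]
m = 4.28125, p(m) = 8.7674 (+); new bracket [3.9375, 4.28125]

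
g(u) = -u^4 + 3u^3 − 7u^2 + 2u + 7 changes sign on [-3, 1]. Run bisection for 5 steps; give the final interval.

[-0.75, -0.625]

midpoint -1: g = -6 < 0 → [-1, 1]
midpoint 0: g = 7 > 0 → [-1, 0]
midpoint -0.5: g = 3.8125 > 0 → [-1, -0.5]
midpoint -0.75: g = -0.0195 < 0 → [-0.75, -0.5]
midpoint -0.625: g = 2.1306 > 0 → [-0.75, -0.625]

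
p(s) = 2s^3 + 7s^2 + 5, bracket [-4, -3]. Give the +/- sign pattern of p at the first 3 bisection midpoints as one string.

p(-3.5) = 5 > 0, so the root lies in [-4, -3.5]
p(-3.75) = -2.03125 < 0, so the root lies in [-3.75, -3.5]
p(-3.625) = 1.714844 > 0, so the root lies in [-3.75, -3.625]

+-+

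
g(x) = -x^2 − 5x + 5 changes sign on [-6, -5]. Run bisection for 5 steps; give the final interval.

[-5.875, -5.84375]

m = -5.5, g(m) = 2.25 (+); new bracket [-6, -5.5]
m = -5.75, g(m) = 0.6875 (+); new bracket [-6, -5.75]
m = -5.875, g(m) = -0.140625 (−); new bracket [-5.875, -5.75]
m = -5.8125, g(m) = 0.2773 (+); new bracket [-5.875, -5.8125]
m = -5.84375, g(m) = 0.0693 (+); new bracket [-5.875, -5.84375]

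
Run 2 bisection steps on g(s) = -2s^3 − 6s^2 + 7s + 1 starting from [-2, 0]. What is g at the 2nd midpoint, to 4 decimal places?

-3.7500

midpoint -1: g = -10 < 0 → [-1, 0]
midpoint -0.5: g = -3.75 < 0 → [-0.5, 0]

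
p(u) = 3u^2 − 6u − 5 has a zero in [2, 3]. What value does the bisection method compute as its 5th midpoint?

p(2.5) = -1.25 < 0, so the root lies in [2.5, 3]
p(2.75) = 1.1875 > 0, so the root lies in [2.5, 2.75]
p(2.625) = -0.078125 < 0, so the root lies in [2.625, 2.75]
p(2.6875) = 0.543 > 0, so the root lies in [2.625, 2.6875]
p(2.65625) = 0.2295 > 0, so the root lies in [2.625, 2.65625]

2.65625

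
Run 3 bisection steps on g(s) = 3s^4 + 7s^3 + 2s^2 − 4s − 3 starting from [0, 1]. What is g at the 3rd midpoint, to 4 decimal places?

midpoint 0.5: g = -3.4375 < 0 → [0.5, 1]
midpoint 0.75: g = -0.972656 < 0 → [0.75, 1]
midpoint 0.875: g = 1.479248 > 0 → [0.75, 0.875]

1.4792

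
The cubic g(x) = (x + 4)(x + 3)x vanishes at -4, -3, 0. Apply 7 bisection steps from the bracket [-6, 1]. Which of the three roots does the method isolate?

0

m = -2.5, g(m) = -1.875 (−); new bracket [-2.5, 1]
m = -0.75, g(m) = -5.484375 (−); new bracket [-0.75, 1]
m = 0.125, g(m) = 1.611328 (+); new bracket [-0.75, 0.125]
m = -0.3125, g(m) = -3.0969 (−); new bracket [-0.3125, 0.125]
m = -0.09375, g(m) = -1.0643 (−); new bracket [-0.09375, 0.125]
m = 0.015625, g(m) = 0.1892 (+); new bracket [-0.09375, 0.015625]
m = -0.0390625, g(m) = -0.4581 (−); new bracket [-0.0390625, 0.015625]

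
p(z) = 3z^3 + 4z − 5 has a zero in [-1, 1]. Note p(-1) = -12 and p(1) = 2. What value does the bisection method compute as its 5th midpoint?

0.8125

p(0) = -5 < 0, so the root lies in [0, 1]
p(0.5) = -2.625 < 0, so the root lies in [0.5, 1]
p(0.75) = -0.734375 < 0, so the root lies in [0.75, 1]
p(0.875) = 0.5098 > 0, so the root lies in [0.75, 0.875]
p(0.8125) = -0.1409 < 0, so the root lies in [0.8125, 0.875]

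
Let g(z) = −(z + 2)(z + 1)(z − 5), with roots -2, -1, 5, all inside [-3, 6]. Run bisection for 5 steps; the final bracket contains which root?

g(1.5) = 30.625 > 0, so the root lies in [1.5, 6]
g(3.75) = 34.140625 > 0, so the root lies in [3.75, 6]
g(4.875) = 5.048828 > 0, so the root lies in [4.875, 6]
g(5.4375) = -20.947 < 0, so the root lies in [4.875, 5.4375]
g(5.15625) = -6.8837 < 0, so the root lies in [4.875, 5.15625]

5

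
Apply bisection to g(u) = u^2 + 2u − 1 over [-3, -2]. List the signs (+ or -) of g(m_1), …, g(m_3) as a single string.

u = -2.5 gives g = 0.25, positive; keep [-2.5, -2]
u = -2.25 gives g = -0.4375, negative; keep [-2.5, -2.25]
u = -2.375 gives g = -0.109375, negative; keep [-2.5, -2.375]

+--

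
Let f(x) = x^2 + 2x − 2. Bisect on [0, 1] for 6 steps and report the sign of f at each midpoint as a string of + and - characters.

-+---+

midpoint 0.5: f = -0.75 < 0 → [0.5, 1]
midpoint 0.75: f = 0.0625 > 0 → [0.5, 0.75]
midpoint 0.625: f = -0.359375 < 0 → [0.625, 0.75]
midpoint 0.6875: f = -0.1523 < 0 → [0.6875, 0.75]
midpoint 0.71875: f = -0.0459 < 0 → [0.71875, 0.75]
midpoint 0.734375: f = 0.0081 > 0 → [0.71875, 0.734375]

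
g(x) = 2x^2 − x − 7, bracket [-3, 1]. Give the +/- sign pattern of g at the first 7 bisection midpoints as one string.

-+-+-++

m = -1, g(m) = -4 (−); new bracket [-3, -1]
m = -2, g(m) = 3 (+); new bracket [-2, -1]
m = -1.5, g(m) = -1 (−); new bracket [-2, -1.5]
m = -1.75, g(m) = 0.875 (+); new bracket [-1.75, -1.5]
m = -1.625, g(m) = -0.0938 (−); new bracket [-1.75, -1.625]
m = -1.6875, g(m) = 0.3828 (+); new bracket [-1.6875, -1.625]
m = -1.65625, g(m) = 0.1426 (+); new bracket [-1.65625, -1.625]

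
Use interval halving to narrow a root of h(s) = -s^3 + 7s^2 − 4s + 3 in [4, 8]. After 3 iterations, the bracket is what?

h(6) = 15 > 0, so the root lies in [6, 8]
h(7) = -25 < 0, so the root lies in [6, 7]
h(6.5) = -1.875 < 0, so the root lies in [6, 6.5]

[6, 6.5]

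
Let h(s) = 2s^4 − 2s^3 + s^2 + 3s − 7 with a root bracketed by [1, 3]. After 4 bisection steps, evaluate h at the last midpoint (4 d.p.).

s = 2 gives h = 19, positive; keep [1, 2]
s = 1.5 gives h = 3.125, positive; keep [1, 1.5]
s = 1.25 gives h = -0.710938, negative; keep [1.25, 1.5]
s = 1.375 gives h = 0.9653, positive; keep [1.25, 1.375]

0.9653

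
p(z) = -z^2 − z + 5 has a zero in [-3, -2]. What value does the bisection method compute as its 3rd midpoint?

-2.875

z = -2.5 gives p = 1.25, positive; keep [-3, -2.5]
z = -2.75 gives p = 0.1875, positive; keep [-3, -2.75]
z = -2.875 gives p = -0.390625, negative; keep [-2.875, -2.75]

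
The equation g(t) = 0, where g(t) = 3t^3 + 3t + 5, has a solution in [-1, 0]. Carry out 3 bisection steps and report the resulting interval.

g(-0.5) = 3.125 > 0, so the root lies in [-1, -0.5]
g(-0.75) = 1.484375 > 0, so the root lies in [-1, -0.75]
g(-0.875) = 0.365234 > 0, so the root lies in [-1, -0.875]

[-1, -0.875]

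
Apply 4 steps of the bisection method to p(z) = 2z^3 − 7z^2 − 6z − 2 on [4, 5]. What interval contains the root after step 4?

midpoint 4.5: p = 11.5 > 0 → [4, 4.5]
midpoint 4.25: p = -0.40625 < 0 → [4.25, 4.5]
midpoint 4.375: p = 5.246094 > 0 → [4.25, 4.375]
midpoint 4.3125: p = 2.3462 > 0 → [4.25, 4.3125]

[4.25, 4.3125]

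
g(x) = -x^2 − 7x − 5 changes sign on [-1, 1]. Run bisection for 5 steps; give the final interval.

[-0.8125, -0.75]

midpoint 0: g = -5 < 0 → [-1, 0]
midpoint -0.5: g = -1.75 < 0 → [-1, -0.5]
midpoint -0.75: g = -0.3125 < 0 → [-1, -0.75]
midpoint -0.875: g = 0.3594 > 0 → [-0.875, -0.75]
midpoint -0.8125: g = 0.0273 > 0 → [-0.8125, -0.75]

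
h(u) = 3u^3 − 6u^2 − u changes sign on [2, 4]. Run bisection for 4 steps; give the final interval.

m = 3, h(m) = 24 (+); new bracket [2, 3]
m = 2.5, h(m) = 6.875 (+); new bracket [2, 2.5]
m = 2.25, h(m) = 1.546875 (+); new bracket [2, 2.25]
m = 2.125, h(m) = -0.4316 (−); new bracket [2.125, 2.25]

[2.125, 2.25]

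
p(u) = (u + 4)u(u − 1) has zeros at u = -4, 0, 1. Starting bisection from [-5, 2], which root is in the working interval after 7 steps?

-4

u = -1.5 gives p = 9.375, positive; keep [-5, -1.5]
u = -3.25 gives p = 10.359375, positive; keep [-5, -3.25]
u = -4.125 gives p = -2.642578, negative; keep [-4.125, -3.25]
u = -3.6875 gives p = 5.4016, positive; keep [-4.125, -3.6875]
u = -3.90625 gives p = 1.7967, positive; keep [-4.125, -3.90625]
u = -4.015625 gives p = -0.3147, negative; keep [-4.015625, -3.90625]
u = -3.9609375 gives p = 0.7676, positive; keep [-4.015625, -3.9609375]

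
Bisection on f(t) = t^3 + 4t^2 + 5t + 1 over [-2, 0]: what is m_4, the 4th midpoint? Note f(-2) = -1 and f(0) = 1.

-0.125

f(-1) = -1 < 0, so the root lies in [-1, 0]
f(-0.5) = -0.625 < 0, so the root lies in [-0.5, 0]
f(-0.25) = -0.015625 < 0, so the root lies in [-0.25, 0]
f(-0.125) = 0.4355 > 0, so the root lies in [-0.25, -0.125]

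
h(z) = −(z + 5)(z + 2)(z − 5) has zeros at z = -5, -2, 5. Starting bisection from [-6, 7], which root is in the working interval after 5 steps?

5

z = 0.5 gives h = 61.875, positive; keep [0.5, 7]
z = 3.75 gives h = 62.890625, positive; keep [3.75, 7]
z = 5.375 gives h = -28.693359, negative; keep [3.75, 5.375]
z = 4.5625 gives h = 27.4548, positive; keep [4.5625, 5.375]
z = 4.96875 gives h = 2.1709, positive; keep [4.96875, 5.375]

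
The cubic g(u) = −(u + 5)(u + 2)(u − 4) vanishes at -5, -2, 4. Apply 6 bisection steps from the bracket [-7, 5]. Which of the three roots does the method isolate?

m = -1, g(m) = 20 (+); new bracket [-1, 5]
m = 2, g(m) = 56 (+); new bracket [2, 5]
m = 3.5, g(m) = 23.375 (+); new bracket [3.5, 5]
m = 4.25, g(m) = -14.4531 (−); new bracket [3.5, 4.25]
m = 3.875, g(m) = 6.5176 (+); new bracket [3.875, 4.25]
m = 4.0625, g(m) = -3.4338 (−); new bracket [3.875, 4.0625]

4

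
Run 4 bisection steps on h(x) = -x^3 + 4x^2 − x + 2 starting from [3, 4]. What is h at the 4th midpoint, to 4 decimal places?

-0.9685

x = 3.5 gives h = 4.625, positive; keep [3.5, 4]
x = 3.75 gives h = 1.765625, positive; keep [3.75, 4]
x = 3.875 gives h = 0.001953, positive; keep [3.875, 4]
x = 3.9375 gives h = -0.9685, negative; keep [3.875, 3.9375]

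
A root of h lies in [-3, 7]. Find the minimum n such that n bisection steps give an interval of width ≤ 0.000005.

Width after n steps is 10/2^n. Need 2^n ≥ 10/0.000005 = 2000000.
2^20 = 1048576 < 2000000 ≤ 2^21 = 2097152, so n = 21.

21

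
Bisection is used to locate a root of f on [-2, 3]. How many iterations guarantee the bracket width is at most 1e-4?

Width after n steps is 5/2^n. Need 2^n ≥ 5/1e-4 = 50000.
2^15 = 32768 < 50000 ≤ 2^16 = 65536, so n = 16.

16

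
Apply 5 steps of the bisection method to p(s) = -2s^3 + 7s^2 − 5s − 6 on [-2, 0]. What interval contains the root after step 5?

[-0.625, -0.5625]

p(-1) = 8 > 0, so the root lies in [-1, 0]
p(-0.5) = -1.5 < 0, so the root lies in [-1, -0.5]
p(-0.75) = 2.53125 > 0, so the root lies in [-0.75, -0.5]
p(-0.625) = 0.3477 > 0, so the root lies in [-0.625, -0.5]
p(-0.5625) = -0.6167 < 0, so the root lies in [-0.625, -0.5625]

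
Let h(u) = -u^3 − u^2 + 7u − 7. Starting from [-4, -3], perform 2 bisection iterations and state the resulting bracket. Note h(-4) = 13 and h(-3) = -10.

[-3.75, -3.5]

u = -3.5 gives h = -0.875, negative; keep [-4, -3.5]
u = -3.75 gives h = 5.421875, positive; keep [-3.75, -3.5]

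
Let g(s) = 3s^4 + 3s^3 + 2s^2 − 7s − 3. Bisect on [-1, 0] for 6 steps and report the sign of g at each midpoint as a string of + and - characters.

midpoint -0.5: g = 0.8125 > 0 → [-0.5, 0]
midpoint -0.25: g = -1.160156 < 0 → [-0.5, -0.25]
midpoint -0.375: g = -0.192627 < 0 → [-0.5, -0.375]
midpoint -0.4375: g = 0.304 > 0 → [-0.4375, -0.375]
midpoint -0.40625: g = 0.0544 > 0 → [-0.40625, -0.375]
midpoint -0.390625: g = -0.0694 < 0 → [-0.40625, -0.390625]

+--++-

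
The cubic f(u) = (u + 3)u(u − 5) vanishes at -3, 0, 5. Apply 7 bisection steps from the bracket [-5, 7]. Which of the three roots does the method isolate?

f(1) = -16 < 0, so the root lies in [1, 7]
f(4) = -28 < 0, so the root lies in [4, 7]
f(5.5) = 23.375 > 0, so the root lies in [4, 5.5]
f(4.75) = -9.2031 < 0, so the root lies in [4.75, 5.5]
f(5.125) = 5.2051 > 0, so the root lies in [4.75, 5.125]
f(4.9375) = -2.4495 < 0, so the root lies in [4.9375, 5.125]
f(5.03125) = 1.2627 > 0, so the root lies in [4.9375, 5.03125]

5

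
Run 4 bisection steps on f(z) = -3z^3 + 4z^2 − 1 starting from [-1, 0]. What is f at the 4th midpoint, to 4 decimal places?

z = -0.5 gives f = 0.375, positive; keep [-0.5, 0]
z = -0.25 gives f = -0.703125, negative; keep [-0.5, -0.25]
z = -0.375 gives f = -0.279297, negative; keep [-0.5, -0.375]
z = -0.4375 gives f = 0.0168, positive; keep [-0.4375, -0.375]

0.0168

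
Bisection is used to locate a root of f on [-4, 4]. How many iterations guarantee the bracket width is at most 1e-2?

10

Width after n steps is 8/2^n. Need 2^n ≥ 8/1e-2 = 800.
2^9 = 512 < 800 ≤ 2^10 = 1024, so n = 10.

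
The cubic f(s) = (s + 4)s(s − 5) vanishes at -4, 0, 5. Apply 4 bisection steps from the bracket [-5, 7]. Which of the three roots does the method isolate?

m = 1, f(m) = -20 (−); new bracket [1, 7]
m = 4, f(m) = -32 (−); new bracket [4, 7]
m = 5.5, f(m) = 26.125 (+); new bracket [4, 5.5]
m = 4.75, f(m) = -10.3906 (−); new bracket [4.75, 5.5]

5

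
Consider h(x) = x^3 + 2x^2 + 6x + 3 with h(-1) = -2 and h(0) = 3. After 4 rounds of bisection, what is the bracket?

[-0.625, -0.5625]

m = -0.5, h(m) = 0.375 (+); new bracket [-1, -0.5]
m = -0.75, h(m) = -0.796875 (−); new bracket [-0.75, -0.5]
m = -0.625, h(m) = -0.212891 (−); new bracket [-0.625, -0.5]
m = -0.5625, h(m) = 0.0798 (+); new bracket [-0.625, -0.5625]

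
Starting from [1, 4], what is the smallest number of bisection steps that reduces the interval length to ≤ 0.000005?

Width after n steps is 3/2^n. Need 2^n ≥ 3/0.000005 = 600000.
2^19 = 524288 < 600000 ≤ 2^20 = 1048576, so n = 20.

20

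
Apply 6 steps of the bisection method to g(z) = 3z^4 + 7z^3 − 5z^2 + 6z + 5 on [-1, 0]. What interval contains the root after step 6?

[-0.515625, -0.5]

z = -0.5 gives g = 0.0625, positive; keep [-1, -0.5]
z = -0.75 gives g = -4.316406, negative; keep [-0.75, -0.5]
z = -0.625 gives g = -1.954346, negative; keep [-0.625, -0.5]
z = -0.5625 gives g = -0.9025, negative; keep [-0.5625, -0.5]
z = -0.53125 gives g = -0.4092, negative; keep [-0.53125, -0.5]
z = -0.515625 gives g = -0.1707, negative; keep [-0.515625, -0.5]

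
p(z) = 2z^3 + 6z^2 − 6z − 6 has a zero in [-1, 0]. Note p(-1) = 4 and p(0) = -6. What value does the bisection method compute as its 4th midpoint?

midpoint -0.5: p = -1.75 < 0 → [-1, -0.5]
midpoint -0.75: p = 1.03125 > 0 → [-0.75, -0.5]
midpoint -0.625: p = -0.394531 < 0 → [-0.75, -0.625]
midpoint -0.6875: p = 0.311 > 0 → [-0.6875, -0.625]

-0.6875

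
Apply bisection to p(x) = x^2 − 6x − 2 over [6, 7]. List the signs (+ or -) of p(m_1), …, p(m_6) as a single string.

m = 6.5, p(m) = 1.25 (+); new bracket [6, 6.5]
m = 6.25, p(m) = -0.4375 (−); new bracket [6.25, 6.5]
m = 6.375, p(m) = 0.390625 (+); new bracket [6.25, 6.375]
m = 6.3125, p(m) = -0.0273 (−); new bracket [6.3125, 6.375]
m = 6.34375, p(m) = 0.1807 (+); new bracket [6.3125, 6.34375]
m = 6.328125, p(m) = 0.0764 (+); new bracket [6.3125, 6.328125]

+-+-++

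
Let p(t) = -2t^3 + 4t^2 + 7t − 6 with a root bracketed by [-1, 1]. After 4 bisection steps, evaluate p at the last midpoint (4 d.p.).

-0.5508

p(0) = -6 < 0, so the root lies in [0, 1]
p(0.5) = -1.75 < 0, so the root lies in [0.5, 1]
p(0.75) = 0.65625 > 0, so the root lies in [0.5, 0.75]
p(0.625) = -0.5508 < 0, so the root lies in [0.625, 0.75]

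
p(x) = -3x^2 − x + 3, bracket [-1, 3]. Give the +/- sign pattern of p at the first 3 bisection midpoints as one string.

midpoint 1: p = -1 < 0 → [-1, 1]
midpoint 0: p = 3 > 0 → [0, 1]
midpoint 0.5: p = 1.75 > 0 → [0.5, 1]

-++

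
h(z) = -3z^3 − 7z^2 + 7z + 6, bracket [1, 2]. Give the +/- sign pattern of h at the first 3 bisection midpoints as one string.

h(1.5) = -9.375 < 0, so the root lies in [1, 1.5]
h(1.25) = -2.046875 < 0, so the root lies in [1, 1.25]
h(1.125) = 0.744141 > 0, so the root lies in [1.125, 1.25]

--+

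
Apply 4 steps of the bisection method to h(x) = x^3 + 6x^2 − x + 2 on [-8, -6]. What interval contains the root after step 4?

x = -7 gives h = -40, negative; keep [-7, -6]
x = -6.5 gives h = -12.625, negative; keep [-6.5, -6]
x = -6.25 gives h = -1.515625, negative; keep [-6.25, -6]
x = -6.125 gives h = 3.4355, positive; keep [-6.25, -6.125]

[-6.25, -6.125]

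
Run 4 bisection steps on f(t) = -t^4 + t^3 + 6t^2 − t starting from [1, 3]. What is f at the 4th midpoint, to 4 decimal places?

f(2) = 14 > 0, so the root lies in [2, 3]
f(2.5) = 11.5625 > 0, so the root lies in [2.5, 3]
f(2.75) = 6.230469 > 0, so the root lies in [2.75, 3]
f(2.875) = 2.1619 > 0, so the root lies in [2.875, 3]

2.1619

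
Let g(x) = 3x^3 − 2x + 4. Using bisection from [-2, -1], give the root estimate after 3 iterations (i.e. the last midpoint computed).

m = -1.5, g(m) = -3.125 (−); new bracket [-1.5, -1]
m = -1.25, g(m) = 0.640625 (+); new bracket [-1.5, -1.25]
m = -1.375, g(m) = -1.048828 (−); new bracket [-1.375, -1.25]

-1.375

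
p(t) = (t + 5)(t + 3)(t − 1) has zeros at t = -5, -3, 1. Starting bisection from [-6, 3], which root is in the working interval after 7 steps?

1

midpoint -1.5: p = -13.125 < 0 → [-1.5, 3]
midpoint 0.75: p = -5.390625 < 0 → [0.75, 3]
midpoint 1.875: p = 29.326172 > 0 → [0.75, 1.875]
midpoint 1.3125: p = 8.5071 > 0 → [0.75, 1.3125]
midpoint 1.03125: p = 0.7598 > 0 → [0.75, 1.03125]
midpoint 0.890625: p = -2.5067 < 0 → [0.890625, 1.03125]
midpoint 0.9609375: p = -0.9223 < 0 → [0.9609375, 1.03125]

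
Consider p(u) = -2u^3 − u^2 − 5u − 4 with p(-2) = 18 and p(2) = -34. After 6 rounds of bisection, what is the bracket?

[-0.75, -0.6875]

p(0) = -4 < 0, so the root lies in [-2, 0]
p(-1) = 2 > 0, so the root lies in [-1, 0]
p(-0.5) = -1.5 < 0, so the root lies in [-1, -0.5]
p(-0.75) = 0.0312 > 0, so the root lies in [-0.75, -0.5]
p(-0.625) = -0.7773 < 0, so the root lies in [-0.75, -0.625]
p(-0.6875) = -0.3853 < 0, so the root lies in [-0.75, -0.6875]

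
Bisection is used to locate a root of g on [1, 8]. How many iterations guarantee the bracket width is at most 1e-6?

23

Width after n steps is 7/2^n. Need 2^n ≥ 7/1e-6 = 7000000.
2^22 = 4194304 < 7000000 ≤ 2^23 = 8388608, so n = 23.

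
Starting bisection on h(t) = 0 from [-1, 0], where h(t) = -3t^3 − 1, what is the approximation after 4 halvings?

-0.6875

t = -0.5 gives h = -0.625, negative; keep [-1, -0.5]
t = -0.75 gives h = 0.265625, positive; keep [-0.75, -0.5]
t = -0.625 gives h = -0.267578, negative; keep [-0.75, -0.625]
t = -0.6875 gives h = -0.0251, negative; keep [-0.75, -0.6875]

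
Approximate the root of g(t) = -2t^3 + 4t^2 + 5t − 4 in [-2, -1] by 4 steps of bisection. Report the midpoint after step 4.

m = -1.5, g(m) = 4.25 (+); new bracket [-1.5, -1]
m = -1.25, g(m) = -0.09375 (−); new bracket [-1.5, -1.25]
m = -1.375, g(m) = 1.886719 (+); new bracket [-1.375, -1.25]
m = -1.3125, g(m) = 0.8501 (+); new bracket [-1.3125, -1.25]

-1.3125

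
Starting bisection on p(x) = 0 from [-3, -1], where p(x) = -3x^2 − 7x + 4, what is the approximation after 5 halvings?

-2.8125

x = -2 gives p = 6, positive; keep [-3, -2]
x = -2.5 gives p = 2.75, positive; keep [-3, -2.5]
x = -2.75 gives p = 0.5625, positive; keep [-3, -2.75]
x = -2.875 gives p = -0.6719, negative; keep [-2.875, -2.75]
x = -2.8125 gives p = -0.043, negative; keep [-2.8125, -2.75]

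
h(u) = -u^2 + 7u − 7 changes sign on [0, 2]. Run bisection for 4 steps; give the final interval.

[1.125, 1.25]

h(1) = -1 < 0, so the root lies in [1, 2]
h(1.5) = 1.25 > 0, so the root lies in [1, 1.5]
h(1.25) = 0.1875 > 0, so the root lies in [1, 1.25]
h(1.125) = -0.3906 < 0, so the root lies in [1.125, 1.25]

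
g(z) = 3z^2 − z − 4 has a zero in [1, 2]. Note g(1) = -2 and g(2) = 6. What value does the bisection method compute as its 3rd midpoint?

1.375

m = 1.5, g(m) = 1.25 (+); new bracket [1, 1.5]
m = 1.25, g(m) = -0.5625 (−); new bracket [1.25, 1.5]
m = 1.375, g(m) = 0.296875 (+); new bracket [1.25, 1.375]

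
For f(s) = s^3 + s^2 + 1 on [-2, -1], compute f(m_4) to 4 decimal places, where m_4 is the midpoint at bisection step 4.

midpoint -1.5: f = -0.125 < 0 → [-1.5, -1]
midpoint -1.25: f = 0.609375 > 0 → [-1.5, -1.25]
midpoint -1.375: f = 0.291016 > 0 → [-1.5, -1.375]
midpoint -1.4375: f = 0.0959 > 0 → [-1.5, -1.4375]

0.0959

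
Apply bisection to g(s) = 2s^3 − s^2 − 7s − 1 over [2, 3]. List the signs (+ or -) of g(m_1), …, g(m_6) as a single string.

++--++

m = 2.5, g(m) = 6.5 (+); new bracket [2, 2.5]
m = 2.25, g(m) = 0.96875 (+); new bracket [2, 2.25]
m = 2.125, g(m) = -1.199219 (−); new bracket [2.125, 2.25]
m = 2.1875, g(m) = -0.1626 (−); new bracket [2.1875, 2.25]
m = 2.21875, g(m) = 0.3911 (+); new bracket [2.1875, 2.21875]
m = 2.203125, g(m) = 0.1112 (+); new bracket [2.1875, 2.203125]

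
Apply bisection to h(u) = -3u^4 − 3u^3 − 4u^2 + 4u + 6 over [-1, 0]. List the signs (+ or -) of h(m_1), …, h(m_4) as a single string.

m = -0.5, h(m) = 3.1875 (+); new bracket [-1, -0.5]
m = -0.75, h(m) = 1.066406 (+); new bracket [-1, -0.75]
m = -0.875, h(m) = -0.311279 (−); new bracket [-0.875, -0.75]
m = -0.8125, h(m) = 0.4111 (+); new bracket [-0.875, -0.8125]

++-+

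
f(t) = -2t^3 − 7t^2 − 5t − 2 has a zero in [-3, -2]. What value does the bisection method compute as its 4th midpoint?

t = -2.5 gives f = -2, negative; keep [-3, -2.5]
t = -2.75 gives f = 0.40625, positive; keep [-2.75, -2.5]
t = -2.625 gives f = -0.933594, negative; keep [-2.75, -2.625]
t = -2.6875 gives f = -0.2993, negative; keep [-2.75, -2.6875]

-2.6875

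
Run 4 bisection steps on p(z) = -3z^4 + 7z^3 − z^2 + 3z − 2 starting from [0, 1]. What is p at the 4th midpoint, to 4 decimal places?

midpoint 0.5: p = -0.0625 < 0 → [0.5, 1]
midpoint 0.75: p = 1.691406 > 0 → [0.5, 0.75]
midpoint 0.625: p = 0.735596 > 0 → [0.5, 0.625]
midpoint 0.5625: p = 0.3166 > 0 → [0.5, 0.5625]

0.3166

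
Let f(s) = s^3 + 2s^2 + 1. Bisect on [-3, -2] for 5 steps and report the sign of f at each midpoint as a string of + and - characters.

f(-2.5) = -2.125 < 0, so the root lies in [-2.5, -2]
f(-2.25) = -0.265625 < 0, so the root lies in [-2.25, -2]
f(-2.125) = 0.435547 > 0, so the root lies in [-2.25, -2.125]
f(-2.1875) = 0.1028 > 0, so the root lies in [-2.25, -2.1875]
f(-2.21875) = -0.0769 < 0, so the root lies in [-2.21875, -2.1875]

--++-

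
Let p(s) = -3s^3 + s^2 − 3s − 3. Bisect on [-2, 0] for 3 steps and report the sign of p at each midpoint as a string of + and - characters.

s = -1 gives p = 4, positive; keep [-1, 0]
s = -0.5 gives p = -0.875, negative; keep [-1, -0.5]
s = -0.75 gives p = 1.078125, positive; keep [-0.75, -0.5]

+-+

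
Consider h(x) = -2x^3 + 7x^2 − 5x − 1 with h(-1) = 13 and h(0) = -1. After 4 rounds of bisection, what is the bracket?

[-0.1875, -0.125]

midpoint -0.5: h = 3.5 > 0 → [-0.5, 0]
midpoint -0.25: h = 0.71875 > 0 → [-0.25, 0]
midpoint -0.125: h = -0.261719 < 0 → [-0.25, -0.125]
midpoint -0.1875: h = 0.1968 > 0 → [-0.1875, -0.125]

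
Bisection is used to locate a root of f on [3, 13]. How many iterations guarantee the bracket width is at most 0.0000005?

Width after n steps is 10/2^n. Need 2^n ≥ 10/0.0000005 = 20000000.
2^24 = 16777216 < 20000000 ≤ 2^25 = 33554432, so n = 25.

25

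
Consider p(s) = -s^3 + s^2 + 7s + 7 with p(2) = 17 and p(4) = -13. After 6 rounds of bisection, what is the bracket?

[3.53125, 3.5625]

p(3) = 10 > 0, so the root lies in [3, 4]
p(3.5) = 0.875 > 0, so the root lies in [3.5, 4]
p(3.75) = -5.421875 < 0, so the root lies in [3.5, 3.75]
p(3.625) = -2.1191 < 0, so the root lies in [3.5, 3.625]
p(3.5625) = -0.5842 < 0, so the root lies in [3.5, 3.5625]
p(3.53125) = 0.1548 > 0, so the root lies in [3.53125, 3.5625]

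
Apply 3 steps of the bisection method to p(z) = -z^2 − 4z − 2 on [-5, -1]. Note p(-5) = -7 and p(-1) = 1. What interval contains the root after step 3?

[-3.5, -3]

z = -3 gives p = 1, positive; keep [-5, -3]
z = -4 gives p = -2, negative; keep [-4, -3]
z = -3.5 gives p = -0.25, negative; keep [-3.5, -3]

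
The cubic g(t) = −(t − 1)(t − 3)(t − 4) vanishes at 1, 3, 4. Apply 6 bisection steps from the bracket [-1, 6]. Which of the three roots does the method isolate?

1

m = 2.5, g(m) = -1.125 (−); new bracket [-1, 2.5]
m = 0.75, g(m) = 1.828125 (+); new bracket [0.75, 2.5]
m = 1.625, g(m) = -2.041016 (−); new bracket [0.75, 1.625]
m = 1.1875, g(m) = -0.9558 (−); new bracket [0.75, 1.1875]
m = 0.96875, g(m) = 0.1924 (+); new bracket [0.96875, 1.1875]
m = 1.078125, g(m) = -0.4387 (−); new bracket [0.96875, 1.078125]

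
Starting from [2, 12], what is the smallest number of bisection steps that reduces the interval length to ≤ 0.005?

11

Width after n steps is 10/2^n. Need 2^n ≥ 10/0.005 = 2000.
2^10 = 1024 < 2000 ≤ 2^11 = 2048, so n = 11.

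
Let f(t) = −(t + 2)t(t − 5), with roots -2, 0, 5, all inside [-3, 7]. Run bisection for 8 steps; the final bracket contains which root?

5

t = 2 gives f = 24, positive; keep [2, 7]
t = 4.5 gives f = 14.625, positive; keep [4.5, 7]
t = 5.75 gives f = -33.421875, negative; keep [4.5, 5.75]
t = 5.125 gives f = -4.5645, negative; keep [4.5, 5.125]
t = 4.8125 gives f = 6.1472, positive; keep [4.8125, 5.125]
t = 4.96875 gives f = 1.0821, positive; keep [4.96875, 5.125]
t = 5.046875 gives f = -1.6671, negative; keep [4.96875, 5.046875]
t = 5.0078125 gives f = -0.2742, negative; keep [4.96875, 5.0078125]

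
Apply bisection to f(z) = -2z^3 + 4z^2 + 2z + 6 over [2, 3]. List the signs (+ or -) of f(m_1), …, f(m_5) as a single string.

++---

midpoint 2.5: f = 4.75 > 0 → [2.5, 3]
midpoint 2.75: f = 0.15625 > 0 → [2.75, 3]
midpoint 2.875: f = -2.714844 < 0 → [2.75, 2.875]
midpoint 2.8125: f = -1.229 < 0 → [2.75, 2.8125]
midpoint 2.78125: f = -0.524 < 0 → [2.75, 2.78125]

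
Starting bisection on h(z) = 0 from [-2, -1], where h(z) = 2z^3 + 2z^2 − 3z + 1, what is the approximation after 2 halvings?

-1.75

midpoint -1.5: h = 3.25 > 0 → [-2, -1.5]
midpoint -1.75: h = 1.65625 > 0 → [-2, -1.75]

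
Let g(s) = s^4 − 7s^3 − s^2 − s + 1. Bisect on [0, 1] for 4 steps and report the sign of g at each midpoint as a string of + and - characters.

-++-

g(0.5) = -0.5625 < 0, so the root lies in [0, 0.5]
g(0.25) = 0.582031 > 0, so the root lies in [0.25, 0.5]
g(0.375) = 0.13501 > 0, so the root lies in [0.375, 0.5]
g(0.4375) = -0.1785 < 0, so the root lies in [0.375, 0.4375]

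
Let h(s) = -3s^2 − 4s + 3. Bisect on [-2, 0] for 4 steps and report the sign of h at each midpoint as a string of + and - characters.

+++-

s = -1 gives h = 4, positive; keep [-2, -1]
s = -1.5 gives h = 2.25, positive; keep [-2, -1.5]
s = -1.75 gives h = 0.8125, positive; keep [-2, -1.75]
s = -1.875 gives h = -0.0469, negative; keep [-1.875, -1.75]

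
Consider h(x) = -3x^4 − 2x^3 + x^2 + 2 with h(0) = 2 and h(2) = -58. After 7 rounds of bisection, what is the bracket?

[0.828125, 0.84375]

m = 1, h(m) = -2 (−); new bracket [0, 1]
m = 0.5, h(m) = 1.8125 (+); new bracket [0.5, 1]
m = 0.75, h(m) = 0.769531 (+); new bracket [0.75, 1]
m = 0.875, h(m) = -0.3328 (−); new bracket [0.75, 0.875]
m = 0.8125, h(m) = 0.28 (+); new bracket [0.8125, 0.875]
m = 0.84375, h(m) = -0.0099 (−); new bracket [0.8125, 0.84375]
m = 0.828125, h(m) = 0.139 (+); new bracket [0.828125, 0.84375]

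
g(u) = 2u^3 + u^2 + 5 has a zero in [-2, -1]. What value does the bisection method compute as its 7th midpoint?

m = -1.5, g(m) = 0.5 (+); new bracket [-2, -1.5]
m = -1.75, g(m) = -2.65625 (−); new bracket [-1.75, -1.5]
m = -1.625, g(m) = -0.941406 (−); new bracket [-1.625, -1.5]
m = -1.5625, g(m) = -0.188 (−); new bracket [-1.5625, -1.5]
m = -1.53125, g(m) = 0.164 (+); new bracket [-1.5625, -1.53125]
m = -1.546875, g(m) = -0.01 (−); new bracket [-1.546875, -1.53125]
m = -1.5390625, g(m) = 0.0775 (+); new bracket [-1.546875, -1.5390625]

-1.5390625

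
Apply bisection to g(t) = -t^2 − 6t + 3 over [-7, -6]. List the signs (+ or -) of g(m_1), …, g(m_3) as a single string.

t = -6.5 gives g = -0.25, negative; keep [-6.5, -6]
t = -6.25 gives g = 1.4375, positive; keep [-6.5, -6.25]
t = -6.375 gives g = 0.609375, positive; keep [-6.5, -6.375]

-++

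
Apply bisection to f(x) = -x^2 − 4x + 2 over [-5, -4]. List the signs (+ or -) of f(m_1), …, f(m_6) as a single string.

-+++--

m = -4.5, f(m) = -0.25 (−); new bracket [-4.5, -4]
m = -4.25, f(m) = 0.9375 (+); new bracket [-4.5, -4.25]
m = -4.375, f(m) = 0.359375 (+); new bracket [-4.5, -4.375]
m = -4.4375, f(m) = 0.0586 (+); new bracket [-4.5, -4.4375]
m = -4.46875, f(m) = -0.0947 (−); new bracket [-4.46875, -4.4375]
m = -4.453125, f(m) = -0.0178 (−); new bracket [-4.453125, -4.4375]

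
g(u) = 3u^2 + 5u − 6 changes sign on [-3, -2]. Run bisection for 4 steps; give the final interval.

u = -2.5 gives g = 0.25, positive; keep [-2.5, -2]
u = -2.25 gives g = -2.0625, negative; keep [-2.5, -2.25]
u = -2.375 gives g = -0.953125, negative; keep [-2.5, -2.375]
u = -2.4375 gives g = -0.3633, negative; keep [-2.5, -2.4375]

[-2.5, -2.4375]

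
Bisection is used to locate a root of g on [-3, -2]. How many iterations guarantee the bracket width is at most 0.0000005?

21

Width after n steps is 1/2^n. Need 2^n ≥ 1/0.0000005 = 2000000.
2^20 = 1048576 < 2000000 ≤ 2^21 = 2097152, so n = 21.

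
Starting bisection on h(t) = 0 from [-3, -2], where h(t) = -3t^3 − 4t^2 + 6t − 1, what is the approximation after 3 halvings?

-2.375

m = -2.5, h(m) = 5.875 (+); new bracket [-2.5, -2]
m = -2.25, h(m) = -0.578125 (−); new bracket [-2.5, -2.25]
m = -2.375, h(m) = 2.376953 (+); new bracket [-2.375, -2.25]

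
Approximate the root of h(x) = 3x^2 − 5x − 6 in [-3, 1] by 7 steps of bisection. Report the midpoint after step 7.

-0.78125

x = -1 gives h = 2, positive; keep [-1, 1]
x = 0 gives h = -6, negative; keep [-1, 0]
x = -0.5 gives h = -2.75, negative; keep [-1, -0.5]
x = -0.75 gives h = -0.5625, negative; keep [-1, -0.75]
x = -0.875 gives h = 0.6719, positive; keep [-0.875, -0.75]
x = -0.8125 gives h = 0.043, positive; keep [-0.8125, -0.75]
x = -0.78125 gives h = -0.2627, negative; keep [-0.8125, -0.78125]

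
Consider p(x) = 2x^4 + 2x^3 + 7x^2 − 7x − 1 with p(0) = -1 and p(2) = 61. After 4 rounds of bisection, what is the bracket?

[0.75, 0.875]

p(1) = 3 > 0, so the root lies in [0, 1]
p(0.5) = -2.375 < 0, so the root lies in [0.5, 1]
p(0.75) = -0.835938 < 0, so the root lies in [0.75, 1]
p(0.875) = 0.7466 > 0, so the root lies in [0.75, 0.875]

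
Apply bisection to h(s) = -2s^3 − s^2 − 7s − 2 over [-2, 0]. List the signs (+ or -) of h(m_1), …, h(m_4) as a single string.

++-+

m = -1, h(m) = 6 (+); new bracket [-1, 0]
m = -0.5, h(m) = 1.5 (+); new bracket [-0.5, 0]
m = -0.25, h(m) = -0.28125 (−); new bracket [-0.5, -0.25]
m = -0.375, h(m) = 0.5898 (+); new bracket [-0.375, -0.25]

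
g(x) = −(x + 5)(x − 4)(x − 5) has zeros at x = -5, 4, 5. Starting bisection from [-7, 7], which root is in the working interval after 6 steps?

-5

x = 0 gives g = -100, negative; keep [-7, 0]
x = -3.5 gives g = -95.625, negative; keep [-7, -3.5]
x = -5.25 gives g = 23.703125, positive; keep [-5.25, -3.5]
x = -4.375 gives g = -49.0723, negative; keep [-5.25, -4.375]
x = -4.8125 gives g = -16.2136, negative; keep [-5.25, -4.8125]
x = -5.03125 gives g = 2.8311, positive; keep [-5.03125, -4.8125]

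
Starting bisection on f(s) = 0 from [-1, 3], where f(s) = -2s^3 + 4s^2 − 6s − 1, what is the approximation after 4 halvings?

-0.25

midpoint 1: f = -5 < 0 → [-1, 1]
midpoint 0: f = -1 < 0 → [-1, 0]
midpoint -0.5: f = 3.25 > 0 → [-0.5, 0]
midpoint -0.25: f = 0.7812 > 0 → [-0.25, 0]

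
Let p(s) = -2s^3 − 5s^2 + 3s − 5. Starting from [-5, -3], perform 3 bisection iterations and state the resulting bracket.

[-3.25, -3]

p(-4) = 31 > 0, so the root lies in [-4, -3]
p(-3.5) = 9 > 0, so the root lies in [-3.5, -3]
p(-3.25) = 1.09375 > 0, so the root lies in [-3.25, -3]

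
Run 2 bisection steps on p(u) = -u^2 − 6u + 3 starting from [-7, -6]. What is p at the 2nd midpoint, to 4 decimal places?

p(-6.5) = -0.25 < 0, so the root lies in [-6.5, -6]
p(-6.25) = 1.4375 > 0, so the root lies in [-6.5, -6.25]

1.4375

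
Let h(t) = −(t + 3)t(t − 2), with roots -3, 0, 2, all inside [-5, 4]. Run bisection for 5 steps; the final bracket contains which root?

-3

h(-0.5) = -3.125 < 0, so the root lies in [-5, -0.5]
h(-2.75) = -3.265625 < 0, so the root lies in [-5, -2.75]
h(-3.875) = 19.919922 > 0, so the root lies in [-3.875, -2.75]
h(-3.3125) = 5.4993 > 0, so the root lies in [-3.3125, -2.75]
h(-3.03125) = 0.4766 > 0, so the root lies in [-3.03125, -2.75]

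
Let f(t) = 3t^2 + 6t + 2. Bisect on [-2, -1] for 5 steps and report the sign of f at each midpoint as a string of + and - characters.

-++-+

midpoint -1.5: f = -0.25 < 0 → [-2, -1.5]
midpoint -1.75: f = 0.6875 > 0 → [-1.75, -1.5]
midpoint -1.625: f = 0.171875 > 0 → [-1.625, -1.5]
midpoint -1.5625: f = -0.0508 < 0 → [-1.625, -1.5625]
midpoint -1.59375: f = 0.0576 > 0 → [-1.59375, -1.5625]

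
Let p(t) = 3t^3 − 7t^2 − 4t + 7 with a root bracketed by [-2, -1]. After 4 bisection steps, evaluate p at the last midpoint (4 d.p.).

midpoint -1.5: p = -12.875 < 0 → [-1.5, -1]
midpoint -1.25: p = -4.796875 < 0 → [-1.25, -1]
midpoint -1.125: p = -1.630859 < 0 → [-1.125, -1]
midpoint -1.0625: p = -0.2507 < 0 → [-1.0625, -1]

-0.2507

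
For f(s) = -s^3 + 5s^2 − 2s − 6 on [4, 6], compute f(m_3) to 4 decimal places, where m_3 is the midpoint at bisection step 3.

-0.9531

s = 5 gives f = -16, negative; keep [4, 5]
s = 4.5 gives f = -4.875, negative; keep [4, 4.5]
s = 4.25 gives f = -0.953125, negative; keep [4, 4.25]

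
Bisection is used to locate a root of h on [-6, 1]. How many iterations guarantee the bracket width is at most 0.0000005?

24

Width after n steps is 7/2^n. Need 2^n ≥ 7/0.0000005 = 14000000.
2^23 = 8388608 < 14000000 ≤ 2^24 = 16777216, so n = 24.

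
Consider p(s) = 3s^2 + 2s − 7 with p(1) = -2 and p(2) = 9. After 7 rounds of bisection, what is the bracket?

[1.2265625, 1.234375]

p(1.5) = 2.75 > 0, so the root lies in [1, 1.5]
p(1.25) = 0.1875 > 0, so the root lies in [1, 1.25]
p(1.125) = -0.953125 < 0, so the root lies in [1.125, 1.25]
p(1.1875) = -0.3945 < 0, so the root lies in [1.1875, 1.25]
p(1.21875) = -0.1064 < 0, so the root lies in [1.21875, 1.25]
p(1.234375) = 0.0398 > 0, so the root lies in [1.21875, 1.234375]
p(1.2265625) = -0.0335 < 0, so the root lies in [1.2265625, 1.234375]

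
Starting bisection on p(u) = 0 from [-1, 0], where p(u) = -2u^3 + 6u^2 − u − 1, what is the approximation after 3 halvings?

u = -0.5 gives p = 1.25, positive; keep [-0.5, 0]
u = -0.25 gives p = -0.34375, negative; keep [-0.5, -0.25]
u = -0.375 gives p = 0.324219, positive; keep [-0.375, -0.25]

-0.375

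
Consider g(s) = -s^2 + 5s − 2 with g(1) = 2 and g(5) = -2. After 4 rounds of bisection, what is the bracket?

s = 3 gives g = 4, positive; keep [3, 5]
s = 4 gives g = 2, positive; keep [4, 5]
s = 4.5 gives g = 0.25, positive; keep [4.5, 5]
s = 4.75 gives g = -0.8125, negative; keep [4.5, 4.75]

[4.5, 4.75]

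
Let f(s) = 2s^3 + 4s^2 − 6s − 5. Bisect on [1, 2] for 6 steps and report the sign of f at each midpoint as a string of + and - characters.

+--++-

midpoint 1.5: f = 1.75 > 0 → [1, 1.5]
midpoint 1.25: f = -2.34375 < 0 → [1.25, 1.5]
midpoint 1.375: f = -0.488281 < 0 → [1.375, 1.5]
midpoint 1.4375: f = 0.5815 > 0 → [1.375, 1.4375]
midpoint 1.40625: f = 0.0345 > 0 → [1.375, 1.40625]
midpoint 1.390625: f = -0.2299 < 0 → [1.390625, 1.40625]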